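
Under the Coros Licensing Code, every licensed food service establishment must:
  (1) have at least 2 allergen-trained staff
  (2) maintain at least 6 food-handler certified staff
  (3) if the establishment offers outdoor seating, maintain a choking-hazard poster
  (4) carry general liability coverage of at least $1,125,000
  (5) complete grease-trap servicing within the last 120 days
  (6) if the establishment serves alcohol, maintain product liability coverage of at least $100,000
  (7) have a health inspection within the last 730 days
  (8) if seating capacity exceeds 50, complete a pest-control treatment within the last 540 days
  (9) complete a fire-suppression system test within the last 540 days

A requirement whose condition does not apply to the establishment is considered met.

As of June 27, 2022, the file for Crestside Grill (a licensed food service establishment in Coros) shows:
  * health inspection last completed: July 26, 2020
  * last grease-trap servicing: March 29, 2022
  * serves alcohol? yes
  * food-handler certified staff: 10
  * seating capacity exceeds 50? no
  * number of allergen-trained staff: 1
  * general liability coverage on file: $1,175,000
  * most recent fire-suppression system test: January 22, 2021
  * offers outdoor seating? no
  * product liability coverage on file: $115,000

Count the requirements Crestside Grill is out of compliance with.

1

1. allergen-trained staff 1 < 2 → not met
2. food-handler certified staff 10 ≥ 6 → met
3. condition 'offers outdoor seating' does not hold → requirement n/a → met
4. general liability coverage $1,175,000 ≥ $1,125,000 → met
5. grease-trap servicing 90 days ago vs limit 120 → met
6. condition 'serves alcohol' holds; product liability coverage $115,000 ≥ $100,000 → met
7. health inspection 701 days ago vs limit 730 → met
8. condition 'seating capacity exceeds 50' does not hold → requirement n/a → met
9. fire-suppression system test 521 days ago vs limit 540 → met
Not met: 1 of 9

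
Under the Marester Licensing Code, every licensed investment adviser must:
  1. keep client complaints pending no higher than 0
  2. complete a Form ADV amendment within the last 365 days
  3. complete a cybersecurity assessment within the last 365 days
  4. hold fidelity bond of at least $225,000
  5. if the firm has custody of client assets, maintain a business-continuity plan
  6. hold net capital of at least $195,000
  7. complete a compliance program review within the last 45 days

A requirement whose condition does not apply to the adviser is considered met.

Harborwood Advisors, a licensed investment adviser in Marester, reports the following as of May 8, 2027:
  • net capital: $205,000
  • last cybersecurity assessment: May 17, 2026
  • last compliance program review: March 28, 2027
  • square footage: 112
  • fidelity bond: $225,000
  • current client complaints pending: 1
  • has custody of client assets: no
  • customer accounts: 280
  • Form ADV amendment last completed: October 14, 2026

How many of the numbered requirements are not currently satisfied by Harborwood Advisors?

1

1. client complaints pending 1 > 0 → not met
2. Form ADV amendment 206 days ago vs limit 365 → met
3. cybersecurity assessment 356 days ago vs limit 365 → met
4. fidelity bond $225,000 ≥ $225,000 → met
5. condition 'has custody of client assets' does not hold → requirement n/a → met
6. net capital $205,000 ≥ $195,000 → met
7. compliance program review 41 days ago vs limit 45 → met
Not met: 1 of 7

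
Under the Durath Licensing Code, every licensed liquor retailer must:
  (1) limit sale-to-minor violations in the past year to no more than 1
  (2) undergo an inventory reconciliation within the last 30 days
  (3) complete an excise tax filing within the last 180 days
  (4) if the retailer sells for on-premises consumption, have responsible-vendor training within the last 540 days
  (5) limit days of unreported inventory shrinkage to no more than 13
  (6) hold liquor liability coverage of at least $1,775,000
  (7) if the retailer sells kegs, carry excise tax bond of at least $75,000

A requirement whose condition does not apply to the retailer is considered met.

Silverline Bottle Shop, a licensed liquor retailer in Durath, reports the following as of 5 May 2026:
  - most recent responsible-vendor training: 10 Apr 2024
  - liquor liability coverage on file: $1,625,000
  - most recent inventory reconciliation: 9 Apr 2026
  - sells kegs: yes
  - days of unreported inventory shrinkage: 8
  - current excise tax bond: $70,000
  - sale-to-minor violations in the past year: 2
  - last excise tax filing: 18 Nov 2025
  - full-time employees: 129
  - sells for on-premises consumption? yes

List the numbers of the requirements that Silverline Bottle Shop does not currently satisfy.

1. sale-to-minor violations in the past year 2 > 1 → not met
2. inventory reconciliation 26 days ago vs limit 30 → met
3. excise tax filing 168 days ago vs limit 180 → met
4. condition 'sells for on-premises consumption' holds; responsible-vendor training 755 days ago vs limit 540 → not met
5. days of unreported inventory shrinkage 8 ≤ 13 → met
6. liquor liability coverage $1,625,000 < $1,775,000 → not met
7. condition 'sells kegs' holds; excise tax bond $70,000 < $75,000 → not met
Not met: 1, 4, 6, 7

1, 4, 6, 7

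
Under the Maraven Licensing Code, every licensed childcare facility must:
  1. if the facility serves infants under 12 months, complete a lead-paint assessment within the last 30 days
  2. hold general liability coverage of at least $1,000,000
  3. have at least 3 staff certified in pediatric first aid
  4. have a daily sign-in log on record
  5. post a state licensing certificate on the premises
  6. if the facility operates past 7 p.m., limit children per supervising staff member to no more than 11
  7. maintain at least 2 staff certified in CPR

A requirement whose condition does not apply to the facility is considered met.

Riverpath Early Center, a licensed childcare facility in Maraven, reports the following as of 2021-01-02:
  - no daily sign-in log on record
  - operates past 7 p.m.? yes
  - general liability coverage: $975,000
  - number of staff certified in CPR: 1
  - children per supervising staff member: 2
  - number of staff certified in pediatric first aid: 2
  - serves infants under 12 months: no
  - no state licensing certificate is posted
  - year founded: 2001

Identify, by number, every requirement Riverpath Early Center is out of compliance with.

1. condition 'serves infants under 12 months' does not hold → requirement n/a → met
2. general liability coverage $975,000 < $1,000,000 → not met
3. staff certified in pediatric first aid 2 < 3 → not met
4. daily sign-in log absent → not met
5. state licensing certificate absent → not met
6. condition 'operates past 7 p.m.' holds; children per supervising staff member 2 ≤ 11 → met
7. staff certified in CPR 1 < 2 → not met
Not met: 2, 3, 4, 5, 7

2, 3, 4, 5, 7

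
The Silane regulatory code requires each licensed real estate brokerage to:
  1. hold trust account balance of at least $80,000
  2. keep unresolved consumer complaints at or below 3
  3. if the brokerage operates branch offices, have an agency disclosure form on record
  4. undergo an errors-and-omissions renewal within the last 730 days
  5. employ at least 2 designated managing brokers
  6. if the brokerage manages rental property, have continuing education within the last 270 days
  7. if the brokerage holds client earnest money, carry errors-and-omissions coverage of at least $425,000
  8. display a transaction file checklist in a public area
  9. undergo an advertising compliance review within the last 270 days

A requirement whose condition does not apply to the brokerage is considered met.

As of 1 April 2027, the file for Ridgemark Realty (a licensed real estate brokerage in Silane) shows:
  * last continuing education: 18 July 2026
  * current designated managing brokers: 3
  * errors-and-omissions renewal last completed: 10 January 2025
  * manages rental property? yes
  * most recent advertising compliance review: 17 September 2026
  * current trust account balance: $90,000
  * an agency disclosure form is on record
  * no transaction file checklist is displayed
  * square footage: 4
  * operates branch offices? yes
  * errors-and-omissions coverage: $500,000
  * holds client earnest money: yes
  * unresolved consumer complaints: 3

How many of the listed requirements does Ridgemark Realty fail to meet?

1. trust account balance $90,000 ≥ $80,000 → met
2. unresolved consumer complaints 3 ≤ 3 → met
3. condition 'operates branch offices' holds; agency disclosure form present → met
4. errors-and-omissions renewal 811 days ago vs limit 730 → not met
5. designated managing brokers 3 ≥ 2 → met
6. condition 'manages rental property' holds; continuing education 257 days ago vs limit 270 → met
7. condition 'holds client earnest money' holds; errors-and-omissions coverage $500,000 ≥ $425,000 → met
8. transaction file checklist absent → not met
9. advertising compliance review 196 days ago vs limit 270 → met
Not met: 2 of 9

2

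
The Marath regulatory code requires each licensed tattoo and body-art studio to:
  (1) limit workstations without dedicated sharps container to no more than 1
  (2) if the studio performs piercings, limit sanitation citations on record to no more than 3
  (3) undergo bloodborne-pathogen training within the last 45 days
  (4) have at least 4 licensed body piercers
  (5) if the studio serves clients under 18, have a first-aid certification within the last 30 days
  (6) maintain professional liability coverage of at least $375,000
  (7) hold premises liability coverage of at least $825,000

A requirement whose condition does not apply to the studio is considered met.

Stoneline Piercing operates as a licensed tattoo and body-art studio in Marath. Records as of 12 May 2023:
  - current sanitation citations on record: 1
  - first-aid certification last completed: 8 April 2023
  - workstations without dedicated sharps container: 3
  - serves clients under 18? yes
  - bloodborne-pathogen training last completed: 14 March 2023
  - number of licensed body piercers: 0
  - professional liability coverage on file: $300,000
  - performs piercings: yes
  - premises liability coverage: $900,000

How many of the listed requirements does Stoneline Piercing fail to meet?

5

1. workstations without dedicated sharps container 3 > 1 → not met
2. condition 'performs piercings' holds; sanitation citations on record 1 ≤ 3 → met
3. bloodborne-pathogen training 59 days ago vs limit 45 → not met
4. licensed body piercers 0 < 4 → not met
5. condition 'serves clients under 18' holds; first-aid certification 34 days ago vs limit 30 → not met
6. professional liability coverage $300,000 < $375,000 → not met
7. premises liability coverage $900,000 ≥ $825,000 → met
Not met: 5 of 7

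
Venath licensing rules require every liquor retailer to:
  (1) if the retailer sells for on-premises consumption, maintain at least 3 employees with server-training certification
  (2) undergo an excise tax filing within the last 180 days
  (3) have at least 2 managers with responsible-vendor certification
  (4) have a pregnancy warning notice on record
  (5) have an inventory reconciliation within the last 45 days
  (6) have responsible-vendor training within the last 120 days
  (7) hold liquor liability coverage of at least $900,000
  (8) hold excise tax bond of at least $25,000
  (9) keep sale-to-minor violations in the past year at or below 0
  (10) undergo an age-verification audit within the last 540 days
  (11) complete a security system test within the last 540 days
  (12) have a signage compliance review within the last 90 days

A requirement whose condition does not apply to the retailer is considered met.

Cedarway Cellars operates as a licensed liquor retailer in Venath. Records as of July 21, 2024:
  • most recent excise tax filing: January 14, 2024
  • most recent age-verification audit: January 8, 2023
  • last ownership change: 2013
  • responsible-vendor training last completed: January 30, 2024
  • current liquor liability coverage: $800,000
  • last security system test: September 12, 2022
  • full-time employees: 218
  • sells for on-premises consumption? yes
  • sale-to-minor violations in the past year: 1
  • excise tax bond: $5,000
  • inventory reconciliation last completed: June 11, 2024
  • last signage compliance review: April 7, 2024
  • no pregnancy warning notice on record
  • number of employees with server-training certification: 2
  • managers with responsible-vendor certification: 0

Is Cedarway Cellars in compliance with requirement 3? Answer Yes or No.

No

3. managers with responsible-vendor certification 0 < 2 → not met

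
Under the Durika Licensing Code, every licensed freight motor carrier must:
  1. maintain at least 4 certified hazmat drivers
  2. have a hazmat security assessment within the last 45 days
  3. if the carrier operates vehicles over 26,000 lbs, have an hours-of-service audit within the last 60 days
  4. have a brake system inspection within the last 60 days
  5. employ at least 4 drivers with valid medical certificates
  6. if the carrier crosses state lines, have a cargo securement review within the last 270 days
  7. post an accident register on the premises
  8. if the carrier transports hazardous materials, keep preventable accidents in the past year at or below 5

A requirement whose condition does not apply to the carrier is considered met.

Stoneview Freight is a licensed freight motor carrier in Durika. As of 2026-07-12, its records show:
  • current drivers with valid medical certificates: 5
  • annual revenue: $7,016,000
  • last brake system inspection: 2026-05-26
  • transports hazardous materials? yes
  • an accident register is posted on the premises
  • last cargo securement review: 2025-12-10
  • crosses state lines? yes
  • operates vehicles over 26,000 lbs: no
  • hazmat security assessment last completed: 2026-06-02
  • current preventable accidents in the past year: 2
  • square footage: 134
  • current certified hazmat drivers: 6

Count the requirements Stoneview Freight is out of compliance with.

0

1. certified hazmat drivers 6 ≥ 4 → met
2. hazmat security assessment 40 days ago vs limit 45 → met
3. condition 'operates vehicles over 26,000 lbs' does not hold → requirement n/a → met
4. brake system inspection 47 days ago vs limit 60 → met
5. drivers with valid medical certificates 5 ≥ 4 → met
6. condition 'crosses state lines' holds; cargo securement review 214 days ago vs limit 270 → met
7. accident register present → met
8. condition 'transports hazardous materials' holds; preventable accidents in the past year 2 ≤ 5 → met
Not met: 0 of 8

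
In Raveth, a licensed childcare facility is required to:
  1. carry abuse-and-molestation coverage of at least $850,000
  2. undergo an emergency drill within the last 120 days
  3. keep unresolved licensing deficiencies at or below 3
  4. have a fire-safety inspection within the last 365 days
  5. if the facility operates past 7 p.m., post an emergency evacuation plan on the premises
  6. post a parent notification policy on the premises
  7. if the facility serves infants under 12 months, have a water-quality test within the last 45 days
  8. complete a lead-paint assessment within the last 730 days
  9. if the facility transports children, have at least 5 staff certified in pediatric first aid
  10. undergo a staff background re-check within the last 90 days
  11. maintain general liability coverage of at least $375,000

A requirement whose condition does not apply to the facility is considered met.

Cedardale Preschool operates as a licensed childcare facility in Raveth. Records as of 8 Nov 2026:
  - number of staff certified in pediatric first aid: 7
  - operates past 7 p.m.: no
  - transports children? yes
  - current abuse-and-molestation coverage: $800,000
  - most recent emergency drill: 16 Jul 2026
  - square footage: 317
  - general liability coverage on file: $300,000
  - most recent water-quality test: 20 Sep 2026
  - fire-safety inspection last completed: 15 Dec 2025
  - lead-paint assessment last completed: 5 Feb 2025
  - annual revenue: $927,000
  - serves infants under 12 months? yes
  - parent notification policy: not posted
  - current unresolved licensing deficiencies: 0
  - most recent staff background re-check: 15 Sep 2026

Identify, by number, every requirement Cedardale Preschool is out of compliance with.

1, 6, 7, 11

1. abuse-and-molestation coverage $800,000 < $850,000 → not met
2. emergency drill 115 days ago vs limit 120 → met
3. unresolved licensing deficiencies 0 ≤ 3 → met
4. fire-safety inspection 328 days ago vs limit 365 → met
5. condition 'operates past 7 p.m.' does not hold → requirement n/a → met
6. parent notification policy absent → not met
7. condition 'serves infants under 12 months' holds; water-quality test 49 days ago vs limit 45 → not met
8. lead-paint assessment 641 days ago vs limit 730 → met
9. condition 'transports children' holds; staff certified in pediatric first aid 7 ≥ 5 → met
10. staff background re-check 54 days ago vs limit 90 → met
11. general liability coverage $300,000 < $375,000 → not met
Not met: 1, 6, 7, 11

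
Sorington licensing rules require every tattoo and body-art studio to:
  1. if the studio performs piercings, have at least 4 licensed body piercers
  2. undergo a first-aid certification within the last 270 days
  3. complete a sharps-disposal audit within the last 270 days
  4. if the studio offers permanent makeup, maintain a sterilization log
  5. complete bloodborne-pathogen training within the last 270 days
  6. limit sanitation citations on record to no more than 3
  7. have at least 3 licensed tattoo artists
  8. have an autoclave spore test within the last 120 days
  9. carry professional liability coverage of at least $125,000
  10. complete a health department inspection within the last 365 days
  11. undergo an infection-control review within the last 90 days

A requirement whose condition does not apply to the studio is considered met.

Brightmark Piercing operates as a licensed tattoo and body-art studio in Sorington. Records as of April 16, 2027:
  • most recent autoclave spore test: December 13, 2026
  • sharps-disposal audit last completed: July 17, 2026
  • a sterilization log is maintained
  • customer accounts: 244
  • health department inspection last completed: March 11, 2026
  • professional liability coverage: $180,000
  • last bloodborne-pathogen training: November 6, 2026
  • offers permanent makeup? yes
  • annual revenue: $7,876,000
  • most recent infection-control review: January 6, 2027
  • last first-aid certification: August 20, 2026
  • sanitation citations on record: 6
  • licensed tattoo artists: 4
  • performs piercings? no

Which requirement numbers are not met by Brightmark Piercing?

3, 6, 8, 10, 11

1. condition 'performs piercings' does not hold → requirement n/a → met
2. first-aid certification 239 days ago vs limit 270 → met
3. sharps-disposal audit 273 days ago vs limit 270 → not met
4. condition 'offers permanent makeup' holds; sterilization log present → met
5. bloodborne-pathogen training 161 days ago vs limit 270 → met
6. sanitation citations on record 6 > 3 → not met
7. licensed tattoo artists 4 ≥ 3 → met
8. autoclave spore test 124 days ago vs limit 120 → not met
9. professional liability coverage $180,000 ≥ $125,000 → met
10. health department inspection 401 days ago vs limit 365 → not met
11. infection-control review 100 days ago vs limit 90 → not met
Not met: 3, 6, 8, 10, 11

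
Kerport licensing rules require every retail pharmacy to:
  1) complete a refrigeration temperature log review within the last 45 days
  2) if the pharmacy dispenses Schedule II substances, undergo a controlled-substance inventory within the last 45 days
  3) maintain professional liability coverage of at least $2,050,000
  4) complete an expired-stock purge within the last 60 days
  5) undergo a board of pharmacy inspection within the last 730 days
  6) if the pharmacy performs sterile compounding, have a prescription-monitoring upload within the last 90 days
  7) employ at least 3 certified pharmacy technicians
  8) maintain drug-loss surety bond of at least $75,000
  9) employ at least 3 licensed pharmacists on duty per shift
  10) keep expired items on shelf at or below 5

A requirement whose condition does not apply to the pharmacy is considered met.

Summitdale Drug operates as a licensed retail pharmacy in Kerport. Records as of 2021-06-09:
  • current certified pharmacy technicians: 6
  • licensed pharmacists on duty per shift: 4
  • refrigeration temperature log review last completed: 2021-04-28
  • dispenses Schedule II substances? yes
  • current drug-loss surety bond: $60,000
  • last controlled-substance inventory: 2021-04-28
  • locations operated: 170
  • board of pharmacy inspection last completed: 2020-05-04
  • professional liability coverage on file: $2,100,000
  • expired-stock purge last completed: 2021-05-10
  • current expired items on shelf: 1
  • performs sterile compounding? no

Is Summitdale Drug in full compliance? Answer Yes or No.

1. refrigeration temperature log review 42 days ago vs limit 45 → met
2. condition 'dispenses Schedule II substances' holds; controlled-substance inventory 42 days ago vs limit 45 → met
3. professional liability coverage $2,100,000 ≥ $2,050,000 → met
4. expired-stock purge 30 days ago vs limit 60 → met
5. board of pharmacy inspection 401 days ago vs limit 730 → met
6. condition 'performs sterile compounding' does not hold → requirement n/a → met
7. certified pharmacy technicians 6 ≥ 3 → met
8. drug-loss surety bond $60,000 < $75,000 → not met
9. licensed pharmacists on duty per shift 4 ≥ 3 → met
10. expired items on shelf 1 ≤ 5 → met
Not met: 8

No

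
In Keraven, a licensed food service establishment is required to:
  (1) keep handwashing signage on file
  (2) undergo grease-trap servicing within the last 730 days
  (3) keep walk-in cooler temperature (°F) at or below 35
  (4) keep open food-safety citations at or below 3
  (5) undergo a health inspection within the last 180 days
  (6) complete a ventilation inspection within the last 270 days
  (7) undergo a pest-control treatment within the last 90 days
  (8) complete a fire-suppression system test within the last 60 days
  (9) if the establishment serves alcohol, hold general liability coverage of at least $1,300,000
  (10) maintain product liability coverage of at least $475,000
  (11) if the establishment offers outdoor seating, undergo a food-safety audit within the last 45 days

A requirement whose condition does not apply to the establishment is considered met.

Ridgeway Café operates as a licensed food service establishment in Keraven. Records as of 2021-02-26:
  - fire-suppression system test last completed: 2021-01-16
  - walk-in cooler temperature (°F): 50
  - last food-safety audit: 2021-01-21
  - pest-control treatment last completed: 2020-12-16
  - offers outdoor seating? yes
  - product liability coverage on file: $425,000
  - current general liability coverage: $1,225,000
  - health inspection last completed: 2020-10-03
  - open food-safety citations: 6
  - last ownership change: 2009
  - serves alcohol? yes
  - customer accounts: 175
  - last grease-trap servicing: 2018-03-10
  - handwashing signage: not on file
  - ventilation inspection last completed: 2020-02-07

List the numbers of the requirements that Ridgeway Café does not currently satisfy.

1, 2, 3, 4, 6, 9, 10

1. handwashing signage absent → not met
2. grease-trap servicing 1084 days ago vs limit 730 → not met
3. walk-in cooler temperature (°F) 50 > 35 → not met
4. open food-safety citations 6 > 3 → not met
5. health inspection 146 days ago vs limit 180 → met
6. ventilation inspection 385 days ago vs limit 270 → not met
7. pest-control treatment 72 days ago vs limit 90 → met
8. fire-suppression system test 41 days ago vs limit 60 → met
9. condition 'serves alcohol' holds; general liability coverage $1,225,000 < $1,300,000 → not met
10. product liability coverage $425,000 < $475,000 → not met
11. condition 'offers outdoor seating' holds; food-safety audit 36 days ago vs limit 45 → met
Not met: 1, 2, 3, 4, 6, 9, 10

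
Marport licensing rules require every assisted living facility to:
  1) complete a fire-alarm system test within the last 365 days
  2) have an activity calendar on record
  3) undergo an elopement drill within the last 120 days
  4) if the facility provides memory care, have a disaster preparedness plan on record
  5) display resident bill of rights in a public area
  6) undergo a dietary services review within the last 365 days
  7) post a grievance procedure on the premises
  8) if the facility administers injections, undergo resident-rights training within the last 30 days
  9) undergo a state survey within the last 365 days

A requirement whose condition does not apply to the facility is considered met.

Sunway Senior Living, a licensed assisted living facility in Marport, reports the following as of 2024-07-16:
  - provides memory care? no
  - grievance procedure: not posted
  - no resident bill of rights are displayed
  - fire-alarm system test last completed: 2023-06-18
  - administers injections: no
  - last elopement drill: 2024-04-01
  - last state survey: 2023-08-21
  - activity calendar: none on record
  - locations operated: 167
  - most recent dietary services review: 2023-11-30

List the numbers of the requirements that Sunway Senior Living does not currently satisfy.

1, 2, 5, 7

1. fire-alarm system test 394 days ago vs limit 365 → not met
2. activity calendar absent → not met
3. elopement drill 106 days ago vs limit 120 → met
4. condition 'provides memory care' does not hold → requirement n/a → met
5. resident bill of rights absent → not met
6. dietary services review 229 days ago vs limit 365 → met
7. grievance procedure absent → not met
8. condition 'administers injections' does not hold → requirement n/a → met
9. state survey 330 days ago vs limit 365 → met
Not met: 1, 2, 5, 7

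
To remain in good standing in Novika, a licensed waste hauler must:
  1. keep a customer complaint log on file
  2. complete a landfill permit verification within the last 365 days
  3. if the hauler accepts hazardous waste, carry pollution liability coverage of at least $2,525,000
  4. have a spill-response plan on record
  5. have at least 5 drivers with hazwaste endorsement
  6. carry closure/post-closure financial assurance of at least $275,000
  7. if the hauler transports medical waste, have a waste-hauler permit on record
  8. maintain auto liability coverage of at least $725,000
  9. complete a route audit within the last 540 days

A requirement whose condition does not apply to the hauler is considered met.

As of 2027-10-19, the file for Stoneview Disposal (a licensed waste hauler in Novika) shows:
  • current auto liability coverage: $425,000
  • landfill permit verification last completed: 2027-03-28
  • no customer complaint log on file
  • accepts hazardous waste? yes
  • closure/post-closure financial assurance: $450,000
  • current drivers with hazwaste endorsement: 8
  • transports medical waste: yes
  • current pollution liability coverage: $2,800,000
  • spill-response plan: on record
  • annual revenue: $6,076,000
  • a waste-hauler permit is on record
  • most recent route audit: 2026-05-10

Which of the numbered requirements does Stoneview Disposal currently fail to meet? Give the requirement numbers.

1, 8

1. customer complaint log absent → not met
2. landfill permit verification 205 days ago vs limit 365 → met
3. condition 'accepts hazardous waste' holds; pollution liability coverage $2,800,000 ≥ $2,525,000 → met
4. spill-response plan present → met
5. drivers with hazwaste endorsement 8 ≥ 5 → met
6. closure/post-closure financial assurance $450,000 ≥ $275,000 → met
7. condition 'transports medical waste' holds; waste-hauler permit present → met
8. auto liability coverage $425,000 < $725,000 → not met
9. route audit 527 days ago vs limit 540 → met
Not met: 1, 8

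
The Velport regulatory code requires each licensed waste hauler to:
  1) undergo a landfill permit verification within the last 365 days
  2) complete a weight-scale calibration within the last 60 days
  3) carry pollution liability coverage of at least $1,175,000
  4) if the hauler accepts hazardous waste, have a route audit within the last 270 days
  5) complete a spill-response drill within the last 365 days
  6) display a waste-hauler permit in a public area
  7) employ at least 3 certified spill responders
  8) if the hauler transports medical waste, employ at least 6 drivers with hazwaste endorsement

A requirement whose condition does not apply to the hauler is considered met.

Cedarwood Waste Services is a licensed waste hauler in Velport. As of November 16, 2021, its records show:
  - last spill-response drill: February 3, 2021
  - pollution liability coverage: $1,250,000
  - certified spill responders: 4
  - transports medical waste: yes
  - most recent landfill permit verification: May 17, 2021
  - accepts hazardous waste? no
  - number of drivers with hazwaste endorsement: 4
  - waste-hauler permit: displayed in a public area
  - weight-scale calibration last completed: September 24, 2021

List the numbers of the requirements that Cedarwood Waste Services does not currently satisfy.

8

1. landfill permit verification 183 days ago vs limit 365 → met
2. weight-scale calibration 53 days ago vs limit 60 → met
3. pollution liability coverage $1,250,000 ≥ $1,175,000 → met
4. condition 'accepts hazardous waste' does not hold → requirement n/a → met
5. spill-response drill 286 days ago vs limit 365 → met
6. waste-hauler permit present → met
7. certified spill responders 4 ≥ 3 → met
8. condition 'transports medical waste' holds; drivers with hazwaste endorsement 4 < 6 → not met
Not met: 8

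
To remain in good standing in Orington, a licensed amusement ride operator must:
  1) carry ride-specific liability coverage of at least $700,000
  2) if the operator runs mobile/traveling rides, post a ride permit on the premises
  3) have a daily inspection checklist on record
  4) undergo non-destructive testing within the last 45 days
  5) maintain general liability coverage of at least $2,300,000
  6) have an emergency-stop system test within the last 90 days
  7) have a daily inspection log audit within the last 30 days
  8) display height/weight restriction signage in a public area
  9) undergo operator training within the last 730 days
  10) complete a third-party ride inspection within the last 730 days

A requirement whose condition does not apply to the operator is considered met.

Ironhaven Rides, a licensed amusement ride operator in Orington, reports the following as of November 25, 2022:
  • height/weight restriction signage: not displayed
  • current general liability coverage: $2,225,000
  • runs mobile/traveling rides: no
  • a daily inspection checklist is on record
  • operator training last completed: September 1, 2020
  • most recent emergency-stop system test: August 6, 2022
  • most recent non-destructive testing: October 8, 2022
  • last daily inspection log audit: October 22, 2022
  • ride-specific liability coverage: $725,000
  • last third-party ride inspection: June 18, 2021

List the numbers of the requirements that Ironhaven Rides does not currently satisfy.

1. ride-specific liability coverage $725,000 ≥ $700,000 → met
2. condition 'runs mobile/traveling rides' does not hold → requirement n/a → met
3. daily inspection checklist present → met
4. non-destructive testing 48 days ago vs limit 45 → not met
5. general liability coverage $2,225,000 < $2,300,000 → not met
6. emergency-stop system test 111 days ago vs limit 90 → not met
7. daily inspection log audit 34 days ago vs limit 30 → not met
8. height/weight restriction signage absent → not met
9. operator training 815 days ago vs limit 730 → not met
10. third-party ride inspection 525 days ago vs limit 730 → met
Not met: 4, 5, 6, 7, 8, 9

4, 5, 6, 7, 8, 9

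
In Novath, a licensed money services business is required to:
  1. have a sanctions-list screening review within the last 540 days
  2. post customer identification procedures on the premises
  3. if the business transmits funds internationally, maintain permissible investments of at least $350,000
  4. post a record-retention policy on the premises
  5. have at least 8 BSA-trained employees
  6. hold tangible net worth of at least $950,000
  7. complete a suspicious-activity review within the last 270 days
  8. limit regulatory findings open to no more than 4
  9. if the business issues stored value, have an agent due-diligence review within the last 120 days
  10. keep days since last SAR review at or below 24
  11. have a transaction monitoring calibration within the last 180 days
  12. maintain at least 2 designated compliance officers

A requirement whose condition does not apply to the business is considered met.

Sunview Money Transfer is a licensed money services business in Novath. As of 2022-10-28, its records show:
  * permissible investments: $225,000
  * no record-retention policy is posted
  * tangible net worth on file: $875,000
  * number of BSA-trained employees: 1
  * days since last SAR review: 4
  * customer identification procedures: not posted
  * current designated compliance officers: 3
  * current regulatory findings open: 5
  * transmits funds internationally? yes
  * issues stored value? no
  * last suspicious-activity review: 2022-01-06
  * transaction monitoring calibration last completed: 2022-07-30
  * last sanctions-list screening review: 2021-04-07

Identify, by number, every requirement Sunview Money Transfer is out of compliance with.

1. sanctions-list screening review 569 days ago vs limit 540 → not met
2. customer identification procedures absent → not met
3. condition 'transmits funds internationally' holds; permissible investments $225,000 < $350,000 → not met
4. record-retention policy absent → not met
5. BSA-trained employees 1 < 8 → not met
6. tangible net worth $875,000 < $950,000 → not met
7. suspicious-activity review 295 days ago vs limit 270 → not met
8. regulatory findings open 5 > 4 → not met
9. condition 'issues stored value' does not hold → requirement n/a → met
10. days since last SAR review 4 ≤ 24 → met
11. transaction monitoring calibration 90 days ago vs limit 180 → met
12. designated compliance officers 3 ≥ 2 → met
Not met: 1, 2, 3, 4, 5, 6, 7, 8

1, 2, 3, 4, 5, 6, 7, 8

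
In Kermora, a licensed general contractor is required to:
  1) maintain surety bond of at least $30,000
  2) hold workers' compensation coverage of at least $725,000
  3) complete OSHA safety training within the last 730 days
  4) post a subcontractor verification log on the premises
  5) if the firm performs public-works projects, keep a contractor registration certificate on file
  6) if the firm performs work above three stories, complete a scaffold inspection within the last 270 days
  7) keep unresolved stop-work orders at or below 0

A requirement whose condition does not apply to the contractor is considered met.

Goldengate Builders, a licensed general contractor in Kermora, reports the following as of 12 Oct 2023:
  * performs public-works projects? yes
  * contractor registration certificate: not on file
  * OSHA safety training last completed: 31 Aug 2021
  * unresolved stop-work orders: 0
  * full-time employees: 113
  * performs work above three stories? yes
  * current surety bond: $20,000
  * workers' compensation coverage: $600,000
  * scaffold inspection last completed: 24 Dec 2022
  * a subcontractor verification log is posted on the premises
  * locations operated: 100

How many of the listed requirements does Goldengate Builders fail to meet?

5

1. surety bond $20,000 < $30,000 → not met
2. workers' compensation coverage $600,000 < $725,000 → not met
3. OSHA safety training 772 days ago vs limit 730 → not met
4. subcontractor verification log present → met
5. condition 'performs public-works projects' holds; contractor registration certificate absent → not met
6. condition 'performs work above three stories' holds; scaffold inspection 292 days ago vs limit 270 → not met
7. unresolved stop-work orders 0 ≤ 0 → met
Not met: 5 of 7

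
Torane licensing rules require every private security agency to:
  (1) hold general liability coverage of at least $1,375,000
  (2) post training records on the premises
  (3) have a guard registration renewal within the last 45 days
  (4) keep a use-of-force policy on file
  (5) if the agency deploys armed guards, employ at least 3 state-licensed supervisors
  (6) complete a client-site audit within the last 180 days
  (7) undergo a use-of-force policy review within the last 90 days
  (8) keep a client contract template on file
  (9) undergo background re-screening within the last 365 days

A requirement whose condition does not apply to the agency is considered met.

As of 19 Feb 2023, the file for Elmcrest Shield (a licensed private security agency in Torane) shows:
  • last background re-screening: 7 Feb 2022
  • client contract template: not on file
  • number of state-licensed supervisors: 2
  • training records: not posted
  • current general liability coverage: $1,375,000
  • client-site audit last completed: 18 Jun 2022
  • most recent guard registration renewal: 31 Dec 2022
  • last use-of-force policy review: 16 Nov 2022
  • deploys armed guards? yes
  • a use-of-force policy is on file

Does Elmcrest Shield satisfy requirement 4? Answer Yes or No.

Yes

4. use-of-force policy present → met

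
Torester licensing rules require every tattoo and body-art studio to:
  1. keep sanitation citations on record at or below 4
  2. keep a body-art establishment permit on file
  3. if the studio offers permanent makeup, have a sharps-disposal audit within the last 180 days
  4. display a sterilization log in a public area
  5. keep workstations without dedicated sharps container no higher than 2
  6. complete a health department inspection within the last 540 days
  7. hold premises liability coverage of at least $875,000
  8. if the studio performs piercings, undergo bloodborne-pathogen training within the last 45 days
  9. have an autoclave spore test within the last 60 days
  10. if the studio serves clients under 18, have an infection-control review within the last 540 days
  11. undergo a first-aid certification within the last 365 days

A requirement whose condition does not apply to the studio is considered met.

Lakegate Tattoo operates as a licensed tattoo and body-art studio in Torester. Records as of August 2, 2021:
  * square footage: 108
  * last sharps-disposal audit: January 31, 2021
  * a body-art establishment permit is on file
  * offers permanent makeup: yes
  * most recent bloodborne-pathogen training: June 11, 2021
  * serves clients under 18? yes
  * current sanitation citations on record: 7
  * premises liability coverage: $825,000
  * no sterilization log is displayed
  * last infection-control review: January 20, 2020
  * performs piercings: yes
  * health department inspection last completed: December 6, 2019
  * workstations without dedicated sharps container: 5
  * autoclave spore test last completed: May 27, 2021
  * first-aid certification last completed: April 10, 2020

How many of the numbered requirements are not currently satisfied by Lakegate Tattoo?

1. sanitation citations on record 7 > 4 → not met
2. body-art establishment permit present → met
3. condition 'offers permanent makeup' holds; sharps-disposal audit 183 days ago vs limit 180 → not met
4. sterilization log absent → not met
5. workstations without dedicated sharps container 5 > 2 → not met
6. health department inspection 605 days ago vs limit 540 → not met
7. premises liability coverage $825,000 < $875,000 → not met
8. condition 'performs piercings' holds; bloodborne-pathogen training 52 days ago vs limit 45 → not met
9. autoclave spore test 67 days ago vs limit 60 → not met
10. condition 'serves clients under 18' holds; infection-control review 560 days ago vs limit 540 → not met
11. first-aid certification 479 days ago vs limit 365 → not met
Not met: 10 of 11

10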